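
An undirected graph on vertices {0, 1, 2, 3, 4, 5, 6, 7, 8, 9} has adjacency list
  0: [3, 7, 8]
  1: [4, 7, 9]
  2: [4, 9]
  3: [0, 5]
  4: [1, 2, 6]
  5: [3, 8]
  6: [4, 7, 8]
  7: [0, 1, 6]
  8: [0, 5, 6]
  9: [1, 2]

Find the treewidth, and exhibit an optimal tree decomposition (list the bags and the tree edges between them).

Treewidth 2.
One such decomposition:
Bags: B1 = {1, 2, 9}  B2 = {1, 2, 4}  B3 = {1, 4, 7}  B4 = {4, 6, 7}  B5 = {0, 6, 7}  B6 = {0, 6, 8}  B7 = {0, 3, 8}  B8 = {3, 5, 8}
Tree: B1–B2, B2–B3, B3–B4, B4–B5, B5–B6, B6–B7, B7–B8

Each bag holds 3 vertices, so the decomposition has width 2, which upper-bounds the treewidth. For the lower bound, G contains the cycle 9–2–4–1–9, so G is not a forest; only forests have treewidth ≤ 1, hence tw(G) ≥ 2. Hence tw(G) = 2 exactly.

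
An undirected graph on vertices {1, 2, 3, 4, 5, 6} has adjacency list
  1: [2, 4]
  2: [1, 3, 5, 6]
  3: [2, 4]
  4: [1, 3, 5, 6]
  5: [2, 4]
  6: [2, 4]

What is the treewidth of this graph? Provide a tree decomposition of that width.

Treewidth 2.
One such decomposition:
Bags: B1 = {1, 2, 4}  B2 = {2, 4, 5}  B3 = {2, 3, 4}  B4 = {2, 4, 6}
Tree: B1–B2, B2–B3, B3–B4

The largest bag has 3 vertices, giving width 2; this decomposition certifies tw(G) ≤ 2. For the lower bound, G contains the cycle 4–1–2–5–4, so G is not a forest; only forests have treewidth ≤ 1, hence tw(G) ≥ 2. Hence tw(G) = 2 exactly.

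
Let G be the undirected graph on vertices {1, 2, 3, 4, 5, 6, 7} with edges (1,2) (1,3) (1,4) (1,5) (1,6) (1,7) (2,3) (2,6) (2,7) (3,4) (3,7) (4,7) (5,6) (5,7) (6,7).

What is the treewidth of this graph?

A width-3 tree decomposition is:
Bags: B1 = {1, 3, 4, 7}  B2 = {1, 2, 3, 7}  B3 = {1, 2, 6, 7}  B4 = {1, 5, 6, 7}
Tree: B1–B2, B2–B3, B3–B4
Each bag holds 4 vertices, so the decomposition has width 3, which upper-bounds the treewidth. For the lower bound, the 4 vertices {1, 2, 3, 7} are pairwise adjacent, and any tree decomposition puts a clique entirely inside one bag — forcing width ≥ 3. Therefore the treewidth is 3.

3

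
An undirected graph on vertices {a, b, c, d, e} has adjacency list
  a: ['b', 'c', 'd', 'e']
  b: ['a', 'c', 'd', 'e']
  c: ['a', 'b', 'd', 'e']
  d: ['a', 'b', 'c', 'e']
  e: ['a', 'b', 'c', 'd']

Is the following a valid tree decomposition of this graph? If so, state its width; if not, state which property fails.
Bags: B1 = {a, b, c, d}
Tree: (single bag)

No — vertex e appears in no bag.

A tree decomposition must satisfy three properties: every vertex lies in some bag; for every edge, both endpoints lie together in some bag; and for every vertex, the bags containing it form a connected subtree. Here vertex e appears in no bag, so the decomposition is invalid.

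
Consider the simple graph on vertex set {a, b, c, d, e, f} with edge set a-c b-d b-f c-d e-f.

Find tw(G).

1

A width-1 tree decomposition is:
Bags: B1 = {a, c}  B2 = {c, d}  B3 = {b, d}  B4 = {b, f}  B5 = {e, f}
Tree: B1–B2, B2–B3, B3–B4, B4–B5
Each bag holds 2 vertices, so the decomposition has width 1, which upper-bounds the treewidth. Since G has at least one edge (e.g. a–c), it is not an edgeless graph, so tw(G) ≥ 1. Combining the bounds, tw(G) = 1.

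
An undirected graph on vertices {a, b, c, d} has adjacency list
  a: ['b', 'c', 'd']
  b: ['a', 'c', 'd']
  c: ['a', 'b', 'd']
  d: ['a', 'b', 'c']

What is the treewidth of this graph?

A width-3 tree decomposition is:
Bags: B1 = {a, b, c, d}
Tree: (single bag)
A single bag containing all 4 vertices is trivially a valid decomposition of width 3. Conversely, {a, b, c, d} is a clique of size 4, and the vertices of any clique must share a bag in every tree decomposition; so some bag has ≥ 4 vertices and tw(G) ≥ 3. Hence tw(G) = 3 exactly.

3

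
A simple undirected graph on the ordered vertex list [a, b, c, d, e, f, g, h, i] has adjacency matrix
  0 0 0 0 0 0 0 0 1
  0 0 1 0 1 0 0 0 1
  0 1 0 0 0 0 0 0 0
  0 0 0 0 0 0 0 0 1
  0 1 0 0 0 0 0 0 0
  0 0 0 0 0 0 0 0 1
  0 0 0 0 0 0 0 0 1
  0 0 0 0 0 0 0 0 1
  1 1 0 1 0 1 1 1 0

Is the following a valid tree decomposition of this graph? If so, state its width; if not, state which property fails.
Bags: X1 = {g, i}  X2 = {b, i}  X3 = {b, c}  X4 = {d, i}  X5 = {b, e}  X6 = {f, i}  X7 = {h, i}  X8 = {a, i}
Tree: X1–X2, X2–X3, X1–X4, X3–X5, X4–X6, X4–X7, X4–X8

Yes; width 1.

Vertex coverage: the bags together contain {a, b, c, d, e, f, g, h, i}, the full vertex set. Edge coverage: each edge of G has both endpoints in at least one bag. Running intersection: for every vertex, the bags containing it form a connected subtree. All three properties hold, so this is a valid tree decomposition of width max|bag| − 1 = 1, and hence tw(G) ≤ 1.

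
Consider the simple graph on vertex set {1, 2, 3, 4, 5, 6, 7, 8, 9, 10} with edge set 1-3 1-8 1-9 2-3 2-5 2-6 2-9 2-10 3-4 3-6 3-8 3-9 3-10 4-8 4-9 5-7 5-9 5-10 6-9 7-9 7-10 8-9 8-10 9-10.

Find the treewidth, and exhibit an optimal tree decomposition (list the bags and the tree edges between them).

Each bag holds 4 vertices, so the decomposition has width 3, which upper-bounds the treewidth. Conversely, {1, 3, 8, 9} is a clique of size 4, and the vertices of any clique must share a bag in every tree decomposition; so some bag has ≥ 4 vertices and tw(G) ≥ 3. Hence tw(G) = 3 exactly.

Treewidth 3.
One such decomposition:
Bags: B1 = {2, 3, 9, 10}  B2 = {3, 8, 9, 10}  B3 = {2, 3, 6, 9}  B4 = {2, 5, 9, 10}  B5 = {5, 7, 9, 10}  B6 = {1, 3, 8, 9}  B7 = {3, 4, 8, 9}
Tree: B1–B2, B1–B3, B1–B4, B4–B5, B2–B6, B2–B7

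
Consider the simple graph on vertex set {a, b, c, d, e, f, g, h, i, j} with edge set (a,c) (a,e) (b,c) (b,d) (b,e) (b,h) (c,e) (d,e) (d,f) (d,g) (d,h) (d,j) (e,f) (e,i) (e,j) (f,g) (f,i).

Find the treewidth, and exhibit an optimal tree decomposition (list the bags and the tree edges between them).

Every bag has size at most 3, so the width is 3 − 1 = 2 and tw(G) ≤ 2. Conversely, {d, f, g} is a clique of size 3, and the vertices of any clique must share a bag in every tree decomposition; so some bag has ≥ 3 vertices and tw(G) ≥ 2. The upper and lower bounds meet at 2, so that is the treewidth.

Treewidth 2.
One optimal decomposition is:
Bags: B1 = {b, d, e}  B2 = {d, e, j}  B3 = {b, c, e}  B4 = {d, e, f}  B5 = {a, c, e}  B6 = {b, d, h}  B7 = {d, f, g}  B8 = {e, f, i}
Tree: B1–B2, B1–B3, B2–B4, B3–B5, B1–B6, B4–B7, B4–B8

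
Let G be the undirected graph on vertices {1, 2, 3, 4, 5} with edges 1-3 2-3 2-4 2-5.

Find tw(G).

A width-1 tree decomposition is:
Bags: B1 = {2, 4}  B2 = {2, 3}  B3 = {1, 3}  B4 = {2, 5}
Tree: B1–B2, B2–B3, B2–B4
Each bag holds 2 vertices, so the decomposition has width 1, which upper-bounds the treewidth. Any graph with an edge has treewidth ≥ 1, and G has the edge 4–2. Therefore the treewidth is 1.

1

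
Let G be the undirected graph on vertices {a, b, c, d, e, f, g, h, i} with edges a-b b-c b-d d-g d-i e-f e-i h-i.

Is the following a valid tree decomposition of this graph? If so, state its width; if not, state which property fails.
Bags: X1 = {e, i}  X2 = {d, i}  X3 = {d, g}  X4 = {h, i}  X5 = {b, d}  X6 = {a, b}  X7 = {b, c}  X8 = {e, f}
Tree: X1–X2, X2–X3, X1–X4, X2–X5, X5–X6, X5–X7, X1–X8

Checking the three conditions: (i) the bags cover all of {a, b, c, d, e, f, g, h, i}; (ii) for each edge, some bag contains both endpoints; (iii) the bags containing any fixed vertex form a subtree. All hold, so the decomposition is valid with width 2 − 1 = 1.

Yes; width 1.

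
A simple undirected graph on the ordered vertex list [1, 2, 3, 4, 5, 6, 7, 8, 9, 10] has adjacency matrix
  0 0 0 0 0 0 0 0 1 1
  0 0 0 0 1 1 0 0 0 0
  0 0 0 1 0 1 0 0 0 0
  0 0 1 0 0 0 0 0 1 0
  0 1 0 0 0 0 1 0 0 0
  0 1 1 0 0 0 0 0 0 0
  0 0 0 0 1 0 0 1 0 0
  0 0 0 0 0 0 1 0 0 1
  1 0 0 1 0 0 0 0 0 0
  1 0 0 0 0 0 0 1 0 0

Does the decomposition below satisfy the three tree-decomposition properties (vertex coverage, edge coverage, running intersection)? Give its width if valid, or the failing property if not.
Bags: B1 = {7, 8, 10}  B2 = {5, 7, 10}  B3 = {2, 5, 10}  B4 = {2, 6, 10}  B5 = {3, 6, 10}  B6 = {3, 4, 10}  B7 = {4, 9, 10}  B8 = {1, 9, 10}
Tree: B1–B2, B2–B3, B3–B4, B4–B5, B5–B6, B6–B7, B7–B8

Yes; width 2.

Every vertex of G appears in some bag (union = {1, 2, 3, 4, 5, 6, 7, 8, 9, 10}); every edge is covered by a bag; and for each vertex v the set of bags containing v is connected in the bag tree. The decomposition is therefore valid. The largest bag has 3 vertices, so the width is 2.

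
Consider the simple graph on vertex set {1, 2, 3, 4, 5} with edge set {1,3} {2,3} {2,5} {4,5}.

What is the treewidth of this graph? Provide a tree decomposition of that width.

Treewidth 1.
One optimal decomposition is:
Bags: B1 = {2, 3}  B2 = {1, 3}  B3 = {2, 5}  B4 = {4, 5}
Tree: B1–B2, B1–B3, B3–B4

The largest bag has 2 vertices, giving width 1; this decomposition certifies tw(G) ≤ 1. Any graph with an edge has treewidth ≥ 1, and G has the edge 3–2. The upper and lower bounds meet at 1, so that is the treewidth.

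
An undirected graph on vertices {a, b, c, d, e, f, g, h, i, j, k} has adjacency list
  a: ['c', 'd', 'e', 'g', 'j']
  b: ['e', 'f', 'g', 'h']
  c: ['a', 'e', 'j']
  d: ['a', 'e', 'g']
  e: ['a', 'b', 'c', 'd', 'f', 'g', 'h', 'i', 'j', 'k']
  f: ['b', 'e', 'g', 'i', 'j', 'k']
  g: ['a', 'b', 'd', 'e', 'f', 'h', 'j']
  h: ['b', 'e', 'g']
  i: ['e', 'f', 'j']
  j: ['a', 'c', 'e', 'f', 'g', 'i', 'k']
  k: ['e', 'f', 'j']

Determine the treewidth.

A width-3 tree decomposition is:
Bags: B1 = {e, f, g, j}  B2 = {a, e, g, j}  B3 = {a, d, e, g}  B4 = {e, f, j, k}  B5 = {b, e, f, g}  B6 = {b, e, g, h}  B7 = {a, c, e, j}  B8 = {e, f, i, j}
Tree: B1–B2, B2–B3, B1–B4, B1–B5, B5–B6, B2–B7, B4–B8
Every bag has size at most 4, so the width is 4 − 1 = 3 and tw(G) ≤ 3. For the lower bound, the 4 vertices {a, d, e, g} are pairwise adjacent, and any tree decomposition puts a clique entirely inside one bag — forcing width ≥ 3. Therefore the treewidth is 3.

3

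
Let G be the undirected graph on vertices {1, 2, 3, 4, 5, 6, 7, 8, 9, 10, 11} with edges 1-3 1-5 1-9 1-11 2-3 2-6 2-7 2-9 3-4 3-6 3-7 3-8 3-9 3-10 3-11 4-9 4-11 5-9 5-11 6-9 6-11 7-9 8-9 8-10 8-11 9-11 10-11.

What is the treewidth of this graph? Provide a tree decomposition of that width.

Every bag has size at most 4, so the width is 4 − 1 = 3 and tw(G) ≤ 3. Conversely, {2, 3, 6, 9} is a clique of size 4, and the vertices of any clique must share a bag in every tree decomposition; so some bag has ≥ 4 vertices and tw(G) ≥ 3. The upper and lower bounds meet at 3, so that is the treewidth.

Treewidth 3.
One such decomposition:
Bags: B1 = {3, 8, 9, 11}  B2 = {3, 6, 9, 11}  B3 = {1, 3, 9, 11}  B4 = {3, 8, 10, 11}  B5 = {1, 5, 9, 11}  B6 = {2, 3, 6, 9}  B7 = {2, 3, 7, 9}  B8 = {3, 4, 9, 11}
Tree: B1–B2, B2–B3, B1–B4, B3–B5, B2–B6, B6–B7, B2–B8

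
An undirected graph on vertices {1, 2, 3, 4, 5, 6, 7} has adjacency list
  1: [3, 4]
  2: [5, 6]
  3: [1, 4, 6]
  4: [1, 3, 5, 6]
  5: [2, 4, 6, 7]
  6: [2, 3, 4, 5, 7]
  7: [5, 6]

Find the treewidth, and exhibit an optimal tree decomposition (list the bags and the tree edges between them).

Every bag has size at most 3, so the width is 3 − 1 = 2 and tw(G) ≤ 2. For the lower bound, the 3 vertices {1, 3, 4} are pairwise adjacent, and any tree decomposition puts a clique entirely inside one bag — forcing width ≥ 2. Combining the bounds, tw(G) = 2.

Treewidth 2.
One optimal decomposition is:
Bags: B1 = {4, 5, 6}  B2 = {2, 5, 6}  B3 = {3, 4, 6}  B4 = {5, 6, 7}  B5 = {1, 3, 4}
Tree: B1–B2, B1–B3, B1–B4, B3–B5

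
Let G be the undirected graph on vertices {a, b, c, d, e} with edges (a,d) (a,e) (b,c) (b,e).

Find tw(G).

1

A width-1 tree decomposition is:
Bags: B1 = {b, c}  B2 = {b, e}  B3 = {a, e}  B4 = {a, d}
Tree: B1–B2, B2–B3, B3–B4
Every bag has size at most 2, so the width is 2 − 1 = 1 and tw(G) ≤ 1. G has an edge, so its treewidth is at least 1. Therefore the treewidth is 1.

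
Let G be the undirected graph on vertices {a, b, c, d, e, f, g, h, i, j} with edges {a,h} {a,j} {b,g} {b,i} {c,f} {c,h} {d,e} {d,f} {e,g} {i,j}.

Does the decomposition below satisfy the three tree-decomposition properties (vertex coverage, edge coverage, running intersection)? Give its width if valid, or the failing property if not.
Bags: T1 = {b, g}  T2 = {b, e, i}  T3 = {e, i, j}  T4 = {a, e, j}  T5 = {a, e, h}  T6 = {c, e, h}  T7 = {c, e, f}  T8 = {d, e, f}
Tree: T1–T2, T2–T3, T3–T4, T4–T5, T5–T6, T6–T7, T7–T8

A tree decomposition must satisfy three properties: every vertex lies in some bag; for every edge, both endpoints lie together in some bag; and for every vertex, the bags containing it form a connected subtree. Here edge (e,g) lies in no bag, so the decomposition is invalid.

No — edge (e,g) lies in no bag.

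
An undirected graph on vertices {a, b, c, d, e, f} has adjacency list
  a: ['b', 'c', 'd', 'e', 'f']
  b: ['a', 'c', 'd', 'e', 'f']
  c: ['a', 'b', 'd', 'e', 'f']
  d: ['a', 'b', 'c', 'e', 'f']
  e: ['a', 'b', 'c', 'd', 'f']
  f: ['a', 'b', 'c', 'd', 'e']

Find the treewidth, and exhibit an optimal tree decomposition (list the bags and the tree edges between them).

Treewidth 5.
One such decomposition:
Bags: B1 = {a, b, c, d, e, f}
Tree: (single bag)

A single bag containing all 6 vertices is trivially a valid decomposition of width 5. Conversely, {a, b, c, d, e, f} is a clique of size 6, and the vertices of any clique must share a bag in every tree decomposition; so some bag has ≥ 6 vertices and tw(G) ≥ 5. Therefore the treewidth is 5.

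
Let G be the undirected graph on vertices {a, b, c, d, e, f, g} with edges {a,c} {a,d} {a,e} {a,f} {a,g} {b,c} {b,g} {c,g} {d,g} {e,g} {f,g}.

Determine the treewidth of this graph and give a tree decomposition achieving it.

The largest bag has 3 vertices, giving width 2; this decomposition certifies tw(G) ≤ 2. On the other hand G contains the 3-clique {a, d, g}. A clique must lie in a single bag of any decomposition, so no decomposition can have width below 2. The upper and lower bounds meet at 2, so that is the treewidth.

Treewidth 2.
Bags: B1 = {a, d, g}  B2 = {a, e, g}  B3 = {a, f, g}  B4 = {a, c, g}  B5 = {b, c, g}
Tree: B1–B2, B1–B3, B1–B4, B4–B5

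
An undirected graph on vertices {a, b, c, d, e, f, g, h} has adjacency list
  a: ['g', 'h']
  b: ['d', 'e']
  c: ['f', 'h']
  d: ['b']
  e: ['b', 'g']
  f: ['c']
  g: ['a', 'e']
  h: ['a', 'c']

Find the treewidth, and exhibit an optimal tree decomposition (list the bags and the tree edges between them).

Treewidth 1.
One optimal decomposition is:
Bags: B1 = {b, d}  B2 = {b, e}  B3 = {e, g}  B4 = {a, g}  B5 = {a, h}  B6 = {c, h}  B7 = {c, f}
Tree: B1–B2, B2–B3, B3–B4, B4–B5, B5–B6, B6–B7

Each bag holds 2 vertices, so the decomposition has width 1, which upper-bounds the treewidth. G has an edge, so its treewidth is at least 1. Therefore the treewidth is 1.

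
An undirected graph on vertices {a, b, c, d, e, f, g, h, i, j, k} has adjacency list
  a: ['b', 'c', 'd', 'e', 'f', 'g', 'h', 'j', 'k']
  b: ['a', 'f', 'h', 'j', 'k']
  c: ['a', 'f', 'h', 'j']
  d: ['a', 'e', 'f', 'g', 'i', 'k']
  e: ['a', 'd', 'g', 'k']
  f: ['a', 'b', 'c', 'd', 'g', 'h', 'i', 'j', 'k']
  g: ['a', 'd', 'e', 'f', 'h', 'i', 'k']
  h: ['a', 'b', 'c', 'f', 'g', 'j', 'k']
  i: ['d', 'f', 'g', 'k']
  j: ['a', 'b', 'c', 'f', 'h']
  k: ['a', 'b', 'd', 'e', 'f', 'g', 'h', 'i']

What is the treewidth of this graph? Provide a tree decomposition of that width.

Treewidth 4.
One such decomposition:
Bags: B1 = {a, f, g, h, k}  B2 = {a, d, f, g, k}  B3 = {a, b, f, h, k}  B4 = {d, f, g, i, k}  B5 = {a, b, f, h, j}  B6 = {a, c, f, h, j}  B7 = {a, d, e, g, k}
Tree: B1–B2, B1–B3, B2–B4, B3–B5, B5–B6, B2–B7

Every bag has size at most 5, so the width is 5 − 1 = 4 and tw(G) ≤ 4. On the other hand G contains the 5-clique {a, d, e, g, k}. A clique must lie in a single bag of any decomposition, so no decomposition can have width below 4. The upper and lower bounds meet at 4, so that is the treewidth.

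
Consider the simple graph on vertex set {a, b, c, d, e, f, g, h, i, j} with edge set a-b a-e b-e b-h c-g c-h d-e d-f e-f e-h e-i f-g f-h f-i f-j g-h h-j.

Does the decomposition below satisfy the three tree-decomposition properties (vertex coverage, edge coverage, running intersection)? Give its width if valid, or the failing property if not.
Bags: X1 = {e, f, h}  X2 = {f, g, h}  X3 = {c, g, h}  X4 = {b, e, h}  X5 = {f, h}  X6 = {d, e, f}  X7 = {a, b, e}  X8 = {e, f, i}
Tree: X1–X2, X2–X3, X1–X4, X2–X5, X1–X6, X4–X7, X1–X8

No — vertex j appears in no bag.

A tree decomposition must satisfy three properties: every vertex lies in some bag; for every edge, both endpoints lie together in some bag; and for every vertex, the bags containing it form a connected subtree. Here vertex j appears in no bag, so the decomposition is invalid.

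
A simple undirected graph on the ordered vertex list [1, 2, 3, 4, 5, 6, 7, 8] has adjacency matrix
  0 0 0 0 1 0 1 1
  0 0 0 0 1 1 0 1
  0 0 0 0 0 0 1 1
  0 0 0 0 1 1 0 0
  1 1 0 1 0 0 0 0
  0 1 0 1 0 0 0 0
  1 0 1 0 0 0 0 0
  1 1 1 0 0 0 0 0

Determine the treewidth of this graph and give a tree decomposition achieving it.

Every bag has size at most 3, so the width is 3 − 1 = 2 and tw(G) ≤ 2. The edges 3–7–1–8–3 form a cycle, so G is not a tree and its treewidth is at least 2. The upper and lower bounds meet at 2, so that is the treewidth.

Treewidth 2.
One such decomposition:
Bags: B1 = {3, 7, 8}  B2 = {1, 7, 8}  B3 = {1, 2, 8}  B4 = {1, 2, 5}  B5 = {2, 5, 6}  B6 = {4, 5, 6}
Tree: B1–B2, B2–B3, B3–B4, B4–B5, B5–B6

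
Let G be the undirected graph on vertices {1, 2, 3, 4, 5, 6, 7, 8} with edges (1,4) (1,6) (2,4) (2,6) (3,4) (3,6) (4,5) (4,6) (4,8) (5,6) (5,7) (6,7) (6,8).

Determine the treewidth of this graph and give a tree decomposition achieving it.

Treewidth 2.
Bags: B1 = {4, 5, 6}  B2 = {3, 4, 6}  B3 = {4, 6, 8}  B4 = {1, 4, 6}  B5 = {5, 6, 7}  B6 = {2, 4, 6}
Tree: B1–B2, B1–B3, B2–B4, B1–B5, B4–B6

Each bag holds 3 vertices, so the decomposition has width 2, which upper-bounds the treewidth. On the other hand G contains the 3-clique {1, 4, 6}. A clique must lie in a single bag of any decomposition, so no decomposition can have width below 2. Hence tw(G) = 2 exactly.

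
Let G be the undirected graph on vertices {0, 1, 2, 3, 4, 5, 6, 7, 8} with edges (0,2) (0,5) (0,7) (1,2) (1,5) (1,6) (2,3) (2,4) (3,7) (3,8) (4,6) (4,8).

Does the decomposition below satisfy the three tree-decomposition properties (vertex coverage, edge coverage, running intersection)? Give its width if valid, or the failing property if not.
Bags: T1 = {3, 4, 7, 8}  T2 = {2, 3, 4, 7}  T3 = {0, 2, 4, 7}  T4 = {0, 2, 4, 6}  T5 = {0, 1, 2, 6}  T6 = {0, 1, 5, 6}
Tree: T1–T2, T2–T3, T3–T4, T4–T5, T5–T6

Yes; width 3.

Checking the three conditions: (i) the bags cover all of {0, 1, 2, 3, 4, 5, 6, 7, 8}; (ii) for each edge, some bag contains both endpoints; (iii) the bags containing any fixed vertex form a subtree. All hold, so the decomposition is valid with width 4 − 1 = 3.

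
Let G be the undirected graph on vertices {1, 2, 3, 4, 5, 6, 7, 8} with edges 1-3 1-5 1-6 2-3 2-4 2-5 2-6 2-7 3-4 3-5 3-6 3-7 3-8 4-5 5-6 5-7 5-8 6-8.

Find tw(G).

3

A width-3 tree decomposition is:
Bags: B1 = {2, 3, 5, 7}  B2 = {2, 3, 4, 5}  B3 = {2, 3, 5, 6}  B4 = {1, 3, 5, 6}  B5 = {3, 5, 6, 8}
Tree: B1–B2, B1–B3, B3–B4, B4–B5
The largest bag has 4 vertices, giving width 3; this decomposition certifies tw(G) ≤ 3. On the other hand G contains the 4-clique {3, 5, 6, 8}. A clique must lie in a single bag of any decomposition, so no decomposition can have width below 3. The upper and lower bounds meet at 3, so that is the treewidth.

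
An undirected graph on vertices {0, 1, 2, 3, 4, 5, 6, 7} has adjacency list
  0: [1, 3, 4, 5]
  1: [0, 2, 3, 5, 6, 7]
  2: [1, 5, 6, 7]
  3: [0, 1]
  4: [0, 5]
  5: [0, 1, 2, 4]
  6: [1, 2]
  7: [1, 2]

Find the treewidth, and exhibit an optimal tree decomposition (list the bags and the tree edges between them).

Every bag has size at most 3, so the width is 3 − 1 = 2 and tw(G) ≤ 2. For the lower bound, the 3 vertices {0, 1, 3} are pairwise adjacent, and any tree decomposition puts a clique entirely inside one bag — forcing width ≥ 2. Hence tw(G) = 2 exactly.

Treewidth 2.
Bags: B1 = {0, 4, 5}  B2 = {0, 1, 5}  B3 = {1, 2, 5}  B4 = {0, 1, 3}  B5 = {1, 2, 6}  B6 = {1, 2, 7}
Tree: B1–B2, B2–B3, B2–B4, B3–B5, B3–B6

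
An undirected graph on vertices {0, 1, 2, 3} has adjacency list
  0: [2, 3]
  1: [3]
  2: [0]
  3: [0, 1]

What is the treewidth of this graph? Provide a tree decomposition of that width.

Treewidth 1.
Bags: B1 = {0, 2}  B2 = {0, 3}  B3 = {1, 3}
Tree: B1–B2, B2–B3

The largest bag has 2 vertices, giving width 1; this decomposition certifies tw(G) ≤ 1. G has an edge, so its treewidth is at least 1. Therefore the treewidth is 1.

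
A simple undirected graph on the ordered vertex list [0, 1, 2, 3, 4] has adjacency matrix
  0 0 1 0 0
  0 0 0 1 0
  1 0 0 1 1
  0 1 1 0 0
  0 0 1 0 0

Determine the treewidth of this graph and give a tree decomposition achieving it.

Every bag has size at most 2, so the width is 2 − 1 = 1 and tw(G) ≤ 1. Any graph with an edge has treewidth ≥ 1, and G has the edge 2–4. The upper and lower bounds meet at 1, so that is the treewidth.

Treewidth 1.
One optimal decomposition is:
Bags: B1 = {2, 4}  B2 = {2, 3}  B3 = {1, 3}  B4 = {0, 2}
Tree: B1–B2, B2–B3, B1–B4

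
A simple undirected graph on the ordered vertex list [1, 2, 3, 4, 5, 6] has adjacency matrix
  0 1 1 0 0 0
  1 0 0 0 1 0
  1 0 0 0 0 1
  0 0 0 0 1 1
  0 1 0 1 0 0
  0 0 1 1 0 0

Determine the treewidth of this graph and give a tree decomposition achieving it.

The largest bag has 3 vertices, giving width 2; this decomposition certifies tw(G) ≤ 2. The edges 2–5–4–6–3–1–2 form a cycle, so G is not a tree and its treewidth is at least 2. Therefore the treewidth is 2.

Treewidth 2.
One such decomposition:
Bags: B1 = {2, 4, 5}  B2 = {2, 4, 6}  B3 = {2, 3, 6}  B4 = {1, 2, 3}
Tree: B1–B2, B2–B3, B3–B4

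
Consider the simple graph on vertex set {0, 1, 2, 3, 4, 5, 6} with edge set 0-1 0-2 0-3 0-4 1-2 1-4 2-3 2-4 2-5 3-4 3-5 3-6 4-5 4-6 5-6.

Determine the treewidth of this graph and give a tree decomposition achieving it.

Each bag holds 4 vertices, so the decomposition has width 3, which upper-bounds the treewidth. On the other hand G contains the 4-clique {0, 1, 2, 4}. A clique must lie in a single bag of any decomposition, so no decomposition can have width below 3. Hence tw(G) = 3 exactly.

Treewidth 3.
Bags: B1 = {0, 2, 3, 4}  B2 = {2, 3, 4, 5}  B3 = {0, 1, 2, 4}  B4 = {3, 4, 5, 6}
Tree: B1–B2, B1–B3, B2–B4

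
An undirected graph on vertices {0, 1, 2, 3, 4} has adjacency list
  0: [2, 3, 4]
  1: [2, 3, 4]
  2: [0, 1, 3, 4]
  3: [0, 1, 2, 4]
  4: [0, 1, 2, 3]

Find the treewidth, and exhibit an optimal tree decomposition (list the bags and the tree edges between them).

The largest bag has 4 vertices, giving width 3; this decomposition certifies tw(G) ≤ 3. For the lower bound, the 4 vertices {0, 2, 3, 4} are pairwise adjacent, and any tree decomposition puts a clique entirely inside one bag — forcing width ≥ 3. Therefore the treewidth is 3.

Treewidth 3.
One optimal decomposition is:
Bags: B1 = {1, 2, 3, 4}  B2 = {0, 2, 3, 4}
Tree: B1–B2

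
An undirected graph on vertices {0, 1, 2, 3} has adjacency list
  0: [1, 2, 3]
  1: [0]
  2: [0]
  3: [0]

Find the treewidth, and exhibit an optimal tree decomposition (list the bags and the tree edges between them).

Treewidth 1.
Bags: B1 = {0, 2}  B2 = {0, 1}  B3 = {0, 3}
Tree: B1–B2, B1–B3

The largest bag has 2 vertices, giving width 1; this decomposition certifies tw(G) ≤ 1. G has an edge, so its treewidth is at least 1. Therefore the treewidth is 1.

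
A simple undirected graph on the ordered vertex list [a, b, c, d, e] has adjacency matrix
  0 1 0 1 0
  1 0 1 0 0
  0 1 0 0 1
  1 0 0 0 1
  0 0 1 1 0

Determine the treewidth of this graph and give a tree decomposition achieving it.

Treewidth 2.
One such decomposition:
Bags: B1 = {c, d, e}  B2 = {b, c, d}  B3 = {a, b, d}
Tree: B1–B2, B2–B3

Each bag holds 3 vertices, so the decomposition has width 2, which upper-bounds the treewidth. The edges d–e–c–b–a–d form a cycle, so G is not a tree and its treewidth is at least 2. Therefore the treewidth is 2.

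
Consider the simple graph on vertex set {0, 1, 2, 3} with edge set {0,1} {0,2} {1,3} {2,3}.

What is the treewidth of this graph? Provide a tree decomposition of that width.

Treewidth 2.
Bags: B1 = {0, 1, 3}  B2 = {0, 2, 3}
Tree: B1–B2

The largest bag has 3 vertices, giving width 2; this decomposition certifies tw(G) ≤ 2. For the lower bound, G contains the cycle 0–1–3–2–0, so G is not a forest; only forests have treewidth ≤ 1, hence tw(G) ≥ 2. Therefore the treewidth is 2.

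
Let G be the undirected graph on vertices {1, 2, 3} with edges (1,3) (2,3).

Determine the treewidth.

1

A width-1 tree decomposition is:
Bags: B1 = {1, 3}  B2 = {2, 3}
Tree: B1–B2
The largest bag has 2 vertices, giving width 1; this decomposition certifies tw(G) ≤ 1. Since G has at least one edge (e.g. 1–3), it is not an edgeless graph, so tw(G) ≥ 1. Hence tw(G) = 1 exactly.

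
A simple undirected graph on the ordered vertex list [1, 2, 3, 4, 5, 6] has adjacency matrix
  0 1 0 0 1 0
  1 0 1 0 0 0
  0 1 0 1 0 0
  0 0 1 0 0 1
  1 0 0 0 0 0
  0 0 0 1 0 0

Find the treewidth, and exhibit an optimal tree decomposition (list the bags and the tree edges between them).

Treewidth 1.
One optimal decomposition is:
Bags: B1 = {1, 5}  B2 = {1, 2}  B3 = {2, 3}  B4 = {3, 4}  B5 = {4, 6}
Tree: B1–B2, B2–B3, B3–B4, B4–B5

Each bag holds 2 vertices, so the decomposition has width 1, which upper-bounds the treewidth. G has an edge, so its treewidth is at least 1. Combining the bounds, tw(G) = 1.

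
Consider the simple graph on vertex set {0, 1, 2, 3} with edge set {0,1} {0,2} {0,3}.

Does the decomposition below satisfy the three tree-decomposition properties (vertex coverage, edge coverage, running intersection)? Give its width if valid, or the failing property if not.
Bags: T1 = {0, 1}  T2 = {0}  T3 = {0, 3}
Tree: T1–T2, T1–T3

A tree decomposition must satisfy three properties: every vertex lies in some bag; for every edge, both endpoints lie together in some bag; and for every vertex, the bags containing it form a connected subtree. Here vertex 2 appears in no bag, so the decomposition is invalid.

No — vertex 2 appears in no bag.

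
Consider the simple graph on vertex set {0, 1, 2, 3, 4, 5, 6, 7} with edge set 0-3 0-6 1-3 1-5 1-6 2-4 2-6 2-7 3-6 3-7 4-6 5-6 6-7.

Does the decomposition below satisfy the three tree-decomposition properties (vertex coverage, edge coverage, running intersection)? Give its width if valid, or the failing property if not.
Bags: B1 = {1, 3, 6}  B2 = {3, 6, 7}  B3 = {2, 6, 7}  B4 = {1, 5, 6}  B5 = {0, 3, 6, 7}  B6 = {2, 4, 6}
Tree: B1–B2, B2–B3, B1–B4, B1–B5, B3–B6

A tree decomposition must satisfy three properties: every vertex lies in some bag; for every edge, both endpoints lie together in some bag; and for every vertex, the bags containing it form a connected subtree. Here bags containing vertex 7 are not connected in the tree, so the decomposition is invalid.

No — bags containing vertex 7 are not connected in the tree.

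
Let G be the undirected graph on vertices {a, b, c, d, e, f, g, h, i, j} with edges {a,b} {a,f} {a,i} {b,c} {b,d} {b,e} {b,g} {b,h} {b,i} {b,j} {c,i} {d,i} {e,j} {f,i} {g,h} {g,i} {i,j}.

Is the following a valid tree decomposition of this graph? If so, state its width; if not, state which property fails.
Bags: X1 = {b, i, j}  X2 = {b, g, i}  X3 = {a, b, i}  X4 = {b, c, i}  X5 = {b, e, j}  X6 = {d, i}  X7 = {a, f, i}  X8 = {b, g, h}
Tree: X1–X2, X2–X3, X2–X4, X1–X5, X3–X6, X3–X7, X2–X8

No — edge (b,d) lies in no bag.

A tree decomposition must satisfy three properties: every vertex lies in some bag; for every edge, both endpoints lie together in some bag; and for every vertex, the bags containing it form a connected subtree. Here edge (b,d) lies in no bag, so the decomposition is invalid.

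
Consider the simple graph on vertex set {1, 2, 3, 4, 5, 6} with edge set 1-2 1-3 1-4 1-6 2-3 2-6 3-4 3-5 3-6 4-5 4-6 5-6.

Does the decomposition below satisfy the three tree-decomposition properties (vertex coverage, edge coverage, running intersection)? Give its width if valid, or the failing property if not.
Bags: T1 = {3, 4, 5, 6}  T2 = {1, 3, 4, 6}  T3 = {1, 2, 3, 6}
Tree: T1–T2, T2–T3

Yes; width 3.

Every vertex of G appears in some bag (union = {1, 2, 3, 4, 5, 6}); every edge is covered by a bag; and for each vertex v the set of bags containing v is connected in the bag tree. The decomposition is therefore valid. The largest bag has 4 vertices, so the width is 3.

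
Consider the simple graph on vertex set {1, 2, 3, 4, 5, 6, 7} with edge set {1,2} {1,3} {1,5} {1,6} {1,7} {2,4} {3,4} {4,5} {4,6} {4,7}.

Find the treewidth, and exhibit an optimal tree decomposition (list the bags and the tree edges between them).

Each bag holds 3 vertices, so the decomposition has width 2, which upper-bounds the treewidth. The edges 1–3–4–5–1 form a cycle, so G is not a tree and its treewidth is at least 2. Therefore the treewidth is 2.

Treewidth 2.
Bags: B1 = {1, 3, 4}  B2 = {1, 4, 5}  B3 = {1, 4, 7}  B4 = {1, 2, 4}  B5 = {1, 4, 6}
Tree: B1–B2, B2–B3, B3–B4, B4–B5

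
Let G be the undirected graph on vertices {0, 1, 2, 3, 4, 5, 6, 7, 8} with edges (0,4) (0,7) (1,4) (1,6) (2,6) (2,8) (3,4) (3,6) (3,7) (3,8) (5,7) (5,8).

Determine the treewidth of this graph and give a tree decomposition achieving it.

The largest bag has 4 vertices, giving width 3; this decomposition certifies tw(G) ≤ 3. For the lower bound: the 4 vertex sets {1,2,6}, {8}, {3}, {0,4,5,7} are disjoint, each induces a connected subgraph, and every pair is joined by at least one edge of G. Contracting each set to a single vertex therefore yields K_{4} as a minor, and since treewidth is minor-monotone, tw(G) ≥ tw(K_{4}) = 3. Hence tw(G) = 3 exactly.

Treewidth 3.
Bags: B1 = {1, 2, 6, 8}  B2 = {1, 3, 6, 8}  B3 = {1, 3, 4, 8}  B4 = {3, 4, 5, 8}  B5 = {3, 4, 5, 7}  B6 = {0, 4, 5, 7}
Tree: B1–B2, B2–B3, B3–B4, B4–B5, B5–B6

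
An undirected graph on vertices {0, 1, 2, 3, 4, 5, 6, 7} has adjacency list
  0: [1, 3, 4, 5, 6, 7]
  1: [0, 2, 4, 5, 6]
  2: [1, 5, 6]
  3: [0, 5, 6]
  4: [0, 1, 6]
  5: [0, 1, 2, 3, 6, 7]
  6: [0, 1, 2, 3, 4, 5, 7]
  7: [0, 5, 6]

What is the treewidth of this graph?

A width-3 tree decomposition is:
Bags: B1 = {0, 5, 6, 7}  B2 = {0, 1, 5, 6}  B3 = {0, 3, 5, 6}  B4 = {1, 2, 5, 6}  B5 = {0, 1, 4, 6}
Tree: B1–B2, B1–B3, B2–B4, B2–B5
Every bag has size at most 4, so the width is 4 − 1 = 3 and tw(G) ≤ 3. Conversely, {0, 1, 4, 6} is a clique of size 4, and the vertices of any clique must share a bag in every tree decomposition; so some bag has ≥ 4 vertices and tw(G) ≥ 3. Hence tw(G) = 3 exactly.

3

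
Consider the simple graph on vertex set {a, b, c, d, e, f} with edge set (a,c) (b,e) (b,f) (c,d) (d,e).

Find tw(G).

1

A width-1 tree decomposition is:
Bags: B1 = {b, f}  B2 = {b, e}  B3 = {d, e}  B4 = {c, d}  B5 = {a, c}
Tree: B1–B2, B2–B3, B3–B4, B4–B5
The largest bag has 2 vertices, giving width 1; this decomposition certifies tw(G) ≤ 1. G has an edge, so its treewidth is at least 1. The upper and lower bounds meet at 1, so that is the treewidth.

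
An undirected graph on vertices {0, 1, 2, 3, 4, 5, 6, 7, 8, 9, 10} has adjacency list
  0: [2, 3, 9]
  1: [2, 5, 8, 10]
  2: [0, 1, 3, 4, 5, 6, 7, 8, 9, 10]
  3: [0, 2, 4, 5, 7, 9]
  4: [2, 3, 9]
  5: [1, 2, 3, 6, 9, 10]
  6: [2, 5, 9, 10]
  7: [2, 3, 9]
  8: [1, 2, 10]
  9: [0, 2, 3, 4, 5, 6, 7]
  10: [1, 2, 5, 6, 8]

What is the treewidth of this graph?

3

A width-3 tree decomposition is:
Bags: B1 = {0, 2, 3, 9}  B2 = {2, 3, 5, 9}  B3 = {2, 3, 4, 9}  B4 = {2, 5, 6, 9}  B5 = {2, 5, 6, 10}  B6 = {1, 2, 5, 10}  B7 = {1, 2, 8, 10}  B8 = {2, 3, 7, 9}
Tree: B1–B2, B2–B3, B2–B4, B4–B5, B5–B6, B6–B7, B3–B8
Every bag has size at most 4, so the width is 4 − 1 = 3 and tw(G) ≤ 3. For the lower bound, the 4 vertices {1, 2, 8, 10} are pairwise adjacent, and any tree decomposition puts a clique entirely inside one bag — forcing width ≥ 3. Therefore the treewidth is 3.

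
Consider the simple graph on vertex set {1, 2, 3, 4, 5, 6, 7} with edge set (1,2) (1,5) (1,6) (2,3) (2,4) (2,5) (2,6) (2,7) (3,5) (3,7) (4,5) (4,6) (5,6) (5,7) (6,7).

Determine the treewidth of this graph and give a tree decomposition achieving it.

Each bag holds 4 vertices, so the decomposition has width 3, which upper-bounds the treewidth. Conversely, {2, 3, 5, 7} is a clique of size 4, and the vertices of any clique must share a bag in every tree decomposition; so some bag has ≥ 4 vertices and tw(G) ≥ 3. Combining the bounds, tw(G) = 3.

Treewidth 3.
One such decomposition:
Bags: B1 = {2, 3, 5, 7}  B2 = {2, 5, 6, 7}  B3 = {2, 4, 5, 6}  B4 = {1, 2, 5, 6}
Tree: B1–B2, B2–B3, B2–B4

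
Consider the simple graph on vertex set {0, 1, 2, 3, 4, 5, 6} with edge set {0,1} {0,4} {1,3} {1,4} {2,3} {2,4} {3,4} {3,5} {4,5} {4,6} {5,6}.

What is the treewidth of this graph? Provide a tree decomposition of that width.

Every bag has size at most 3, so the width is 3 − 1 = 2 and tw(G) ≤ 2. On the other hand G contains the 3-clique {0, 1, 4}. A clique must lie in a single bag of any decomposition, so no decomposition can have width below 2. Combining the bounds, tw(G) = 2.

Treewidth 2.
One optimal decomposition is:
Bags: B1 = {1, 3, 4}  B2 = {3, 4, 5}  B3 = {4, 5, 6}  B4 = {0, 1, 4}  B5 = {2, 3, 4}
Tree: B1–B2, B2–B3, B1–B4, B2–B5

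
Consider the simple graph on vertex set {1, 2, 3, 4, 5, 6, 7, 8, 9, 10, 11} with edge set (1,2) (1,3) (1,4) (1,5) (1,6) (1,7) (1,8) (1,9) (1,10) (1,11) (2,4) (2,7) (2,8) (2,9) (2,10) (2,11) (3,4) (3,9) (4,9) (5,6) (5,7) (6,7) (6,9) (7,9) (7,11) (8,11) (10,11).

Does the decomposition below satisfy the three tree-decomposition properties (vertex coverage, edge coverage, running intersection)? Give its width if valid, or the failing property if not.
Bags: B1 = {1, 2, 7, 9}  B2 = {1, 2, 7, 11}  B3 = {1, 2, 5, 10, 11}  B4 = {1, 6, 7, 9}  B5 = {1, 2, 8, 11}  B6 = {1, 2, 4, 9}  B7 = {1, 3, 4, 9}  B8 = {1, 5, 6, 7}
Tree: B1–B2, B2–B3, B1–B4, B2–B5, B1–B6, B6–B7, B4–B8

No — bags containing vertex 5 are not connected in the tree.

A tree decomposition must satisfy three properties: every vertex lies in some bag; for every edge, both endpoints lie together in some bag; and for every vertex, the bags containing it form a connected subtree. Here bags containing vertex 5 are not connected in the tree, so the decomposition is invalid.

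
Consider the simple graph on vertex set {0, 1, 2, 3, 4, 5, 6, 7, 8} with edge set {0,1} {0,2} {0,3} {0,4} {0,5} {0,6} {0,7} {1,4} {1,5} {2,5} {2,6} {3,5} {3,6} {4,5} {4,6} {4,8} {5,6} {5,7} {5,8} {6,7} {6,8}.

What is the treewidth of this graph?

3

A width-3 tree decomposition is:
Bags: B1 = {0, 4, 5, 6}  B2 = {4, 5, 6, 8}  B3 = {0, 5, 6, 7}  B4 = {0, 2, 5, 6}  B5 = {0, 1, 4, 5}  B6 = {0, 3, 5, 6}
Tree: B1–B2, B1–B3, B3–B4, B1–B5, B4–B6
Each bag holds 4 vertices, so the decomposition has width 3, which upper-bounds the treewidth. On the other hand G contains the 4-clique {0, 1, 4, 5}. A clique must lie in a single bag of any decomposition, so no decomposition can have width below 3. Hence tw(G) = 3 exactly.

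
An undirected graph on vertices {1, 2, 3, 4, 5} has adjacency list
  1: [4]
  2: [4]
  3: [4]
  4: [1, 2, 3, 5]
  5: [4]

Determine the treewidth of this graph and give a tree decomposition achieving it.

Treewidth 1.
One such decomposition:
Bags: B1 = {3, 4}  B2 = {4, 5}  B3 = {1, 4}  B4 = {2, 4}
Tree: B1–B2, B1–B3, B1–B4

The largest bag has 2 vertices, giving width 1; this decomposition certifies tw(G) ≤ 1. Any graph with an edge has treewidth ≥ 1, and G has the edge 4–3. Hence tw(G) = 1 exactly.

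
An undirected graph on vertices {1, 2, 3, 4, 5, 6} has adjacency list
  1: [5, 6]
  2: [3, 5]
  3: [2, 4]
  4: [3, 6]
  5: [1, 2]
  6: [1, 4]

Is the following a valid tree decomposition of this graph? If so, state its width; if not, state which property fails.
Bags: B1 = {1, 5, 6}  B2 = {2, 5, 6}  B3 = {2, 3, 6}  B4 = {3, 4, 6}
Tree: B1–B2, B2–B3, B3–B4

Vertex coverage: the bags together contain {1, 2, 3, 4, 5, 6}, the full vertex set. Edge coverage: each edge of G has both endpoints in at least one bag. Running intersection: for every vertex, the bags containing it form a connected subtree. All three properties hold, so this is a valid tree decomposition of width max|bag| − 1 = 2, and hence tw(G) ≤ 2.

Yes; width 2.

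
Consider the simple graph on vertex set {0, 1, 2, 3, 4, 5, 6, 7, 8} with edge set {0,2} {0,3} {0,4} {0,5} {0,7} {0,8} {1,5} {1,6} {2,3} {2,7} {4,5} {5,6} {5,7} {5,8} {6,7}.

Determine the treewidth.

A width-2 tree decomposition is:
Bags: B1 = {0, 2, 7}  B2 = {0, 5, 7}  B3 = {0, 2, 3}  B4 = {5, 6, 7}  B5 = {0, 5, 8}  B6 = {0, 4, 5}  B7 = {1, 5, 6}
Tree: B1–B2, B1–B3, B2–B4, B2–B5, B2–B6, B4–B7
Every bag has size at most 3, so the width is 3 − 1 = 2 and tw(G) ≤ 2. For the lower bound, the 3 vertices {0, 2, 3} are pairwise adjacent, and any tree decomposition puts a clique entirely inside one bag — forcing width ≥ 2. Hence tw(G) = 2 exactly.

2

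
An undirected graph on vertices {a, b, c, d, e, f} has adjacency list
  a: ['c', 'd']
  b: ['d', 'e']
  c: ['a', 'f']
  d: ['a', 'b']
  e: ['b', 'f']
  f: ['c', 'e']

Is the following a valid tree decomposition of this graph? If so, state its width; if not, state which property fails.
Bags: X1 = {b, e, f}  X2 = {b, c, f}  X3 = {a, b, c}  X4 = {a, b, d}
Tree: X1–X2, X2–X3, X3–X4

Vertex coverage: the bags together contain {a, b, c, d, e, f}, the full vertex set. Edge coverage: each edge of G has both endpoints in at least one bag. Running intersection: for every vertex, the bags containing it form a connected subtree. All three properties hold, so this is a valid tree decomposition of width max|bag| − 1 = 2, and hence tw(G) ≤ 2.

Yes; width 2.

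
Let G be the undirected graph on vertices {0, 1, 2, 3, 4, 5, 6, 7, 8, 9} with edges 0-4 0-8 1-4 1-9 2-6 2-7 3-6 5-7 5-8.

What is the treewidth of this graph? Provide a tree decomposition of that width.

Every bag has size at most 2, so the width is 2 − 1 = 1 and tw(G) ≤ 1. Any graph with an edge has treewidth ≥ 1, and G has the edge 9–1. Combining the bounds, tw(G) = 1.

Treewidth 1.
One optimal decomposition is:
Bags: B1 = {1, 9}  B2 = {1, 4}  B3 = {0, 4}  B4 = {0, 8}  B5 = {5, 8}  B6 = {5, 7}  B7 = {2, 7}  B8 = {2, 6}  B9 = {3, 6}
Tree: B1–B2, B2–B3, B3–B4, B4–B5, B5–B6, B6–B7, B7–B8, B8–B9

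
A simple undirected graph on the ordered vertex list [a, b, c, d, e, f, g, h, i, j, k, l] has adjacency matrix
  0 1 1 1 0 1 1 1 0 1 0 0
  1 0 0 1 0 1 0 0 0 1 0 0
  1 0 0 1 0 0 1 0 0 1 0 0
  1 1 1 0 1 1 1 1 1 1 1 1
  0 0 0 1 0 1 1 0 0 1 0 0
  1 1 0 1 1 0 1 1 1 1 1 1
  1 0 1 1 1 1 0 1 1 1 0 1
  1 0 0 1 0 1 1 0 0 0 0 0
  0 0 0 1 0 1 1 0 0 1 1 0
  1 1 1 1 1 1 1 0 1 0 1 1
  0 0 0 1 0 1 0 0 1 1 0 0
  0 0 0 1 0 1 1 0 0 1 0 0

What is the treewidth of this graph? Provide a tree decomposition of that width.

Treewidth 4.
One such decomposition:
Bags: B1 = {a, d, f, g, j}  B2 = {d, f, g, i, j}  B3 = {a, b, d, f, j}  B4 = {a, d, f, g, h}  B5 = {d, f, g, j, l}  B6 = {d, f, i, j, k}  B7 = {d, e, f, g, j}  B8 = {a, c, d, g, j}
Tree: B1–B2, B1–B3, B1–B4, B2–B5, B2–B6, B5–B7, B1–B8

The largest bag has 5 vertices, giving width 4; this decomposition certifies tw(G) ≤ 4. On the other hand G contains the 5-clique {a, c, d, g, j}. A clique must lie in a single bag of any decomposition, so no decomposition can have width below 4. Hence tw(G) = 4 exactly.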